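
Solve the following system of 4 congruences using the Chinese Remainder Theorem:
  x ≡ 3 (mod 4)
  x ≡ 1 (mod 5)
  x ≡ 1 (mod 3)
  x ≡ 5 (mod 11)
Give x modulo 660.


Product of moduli M = 4 · 5 · 3 · 11 = 660.
Merge one congruence at a time:
  Start: x ≡ 3 (mod 4).
  Combine with x ≡ 1 (mod 5); new modulus lcm = 20.
    Write x = 3 + 4·t and substitute into x ≡ 1 (mod 5): 4·t ≡ 1 − 3 = -2 (mod 5).
    Reduce coefficients mod 5: 4·t ≡ 3 (mod 5).
    The inverse of 4 mod 5 is 4 (since 4·4 = 16 = 3·5 + 1), so t ≡ 4·3 = 12 ≡ 2 (mod 5).
    Then x = 3 + 4·2 = 11, valid modulo lcm(4, 5) = 20: x ≡ 11 (mod 20).
  Combine with x ≡ 1 (mod 3); new modulus lcm = 60.
    Write x = 11 + 20·t and substitute into x ≡ 1 (mod 3): 20·t ≡ 1 − 11 = -10 (mod 3).
    Reduce coefficients mod 3: 2·t ≡ 2 (mod 3).
    The inverse of 2 mod 3 is 2 (since 2·2 = 4 = 1·3 + 1), so t ≡ 2·2 = 4 ≡ 1 (mod 3).
    Then x = 11 + 20·1 = 31, valid modulo lcm(20, 3) = 60: x ≡ 31 (mod 60).
  Combine with x ≡ 5 (mod 11); new modulus lcm = 660.
    Write x = 31 + 60·t and substitute into x ≡ 5 (mod 11): 60·t ≡ 5 − 31 = -26 (mod 11).
    Reduce coefficients mod 11: 5·t ≡ 7 (mod 11).
    The inverse of 5 mod 11 is 9 (since 5·9 = 45 = 4·11 + 1), so t ≡ 9·7 = 63 ≡ 8 (mod 11).
    Then x = 31 + 60·8 = 511, valid modulo lcm(60, 11) = 660: x ≡ 511 (mod 660).
Verify against each original: 511 mod 4 = 3, 511 mod 5 = 1, 511 mod 3 = 1, 511 mod 11 = 5.

x ≡ 511 (mod 660).


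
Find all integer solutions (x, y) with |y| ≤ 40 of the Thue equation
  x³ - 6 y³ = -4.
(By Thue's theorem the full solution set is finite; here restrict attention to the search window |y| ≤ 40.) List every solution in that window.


The equation is x³ - 6y³ = -4. For fixed y, x³ = 6·y³ − 4, so a solution requires the RHS to be a perfect cube.
Strategy: iterate y from -40 to 40, compute RHS = 6·y³ − 4, and check whether it is a (positive or negative) perfect cube.
Check small values of y:
  y = 0: RHS = -4 is not a perfect cube.
  y = 1: RHS = 2 is not a perfect cube.
  y = -1: RHS = -10 is not a perfect cube.
  y = 2: RHS = 44 is not a perfect cube.
  y = -2: RHS = -52 is not a perfect cube.
  y = 3: RHS = 158 is not a perfect cube.
  y = -3: RHS = -166 is not a perfect cube.
Continuing the search up to |y| = 40 finds no solutions either.
No (x, y) in the scanned range satisfies the equation.

No integer solutions with |y| ≤ 40.


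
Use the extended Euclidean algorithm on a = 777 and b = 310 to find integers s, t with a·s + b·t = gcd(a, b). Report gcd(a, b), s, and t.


Euclidean algorithm on (777, 310) — divide until remainder is 0:
  777 = 2 · 310 + 157
  310 = 1 · 157 + 153
  157 = 1 · 153 + 4
  153 = 38 · 4 + 1
  4 = 4 · 1 + 0
gcd(777, 310) = 1.
Track Bezout coefficients alongside the remainders: start with r₀ = 777 = a·1 + b·0 (s = 1, t = 0) and r₁ = 310 = a·0 + b·1 (s = 0, t = 1); each new remainder r_{k+1} = r_{k-1} − q_k·r_k inherits s_{k+1} = s_{k-1} − q_k·s_k, t_{k+1} = t_{k-1} − q_k·t_k, so r_k = a·s_k + b·t_k at every step:
  q = 2: r = 157, s = 1 − 2·0 = 1, t = 0 − 2·1 = -2  (check: 777·1 + 310·(-2) = 157)
  q = 1: r = 153, s = 0 − 1·1 = -1, t = 1 − 1·(-2) = 3  (check: 777·(-1) + 310·3 = 153)
  q = 1: r = 4, s = 1 − 1·(-1) = 2, t = -2 − 1·3 = -5  (check: 777·2 + 310·(-5) = 4)
  q = 38: r = 1, s = -1 − 38·2 = -77, t = 3 − 38·(-5) = 193  (check: 777·(-77) + 310·193 = 1)
The row with r = 1 (the gcd) gives the Bezout coefficients s = -77, t = 193.
Result: 777 · (-77) + 310 · (193) = 1.

gcd(777, 310) = 1; s = -77, t = 193 (check: 777·(-77) + 310·193 = 1).


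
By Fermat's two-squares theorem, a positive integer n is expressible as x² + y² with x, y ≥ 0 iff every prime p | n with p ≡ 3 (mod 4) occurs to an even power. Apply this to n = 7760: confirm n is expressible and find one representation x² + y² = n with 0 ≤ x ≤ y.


Step 1: Factor n = 7760 = 2^4 · 5 · 97.
Step 2: Check the mod-4 condition on each prime factor: 2 = 2 (special); 5 ≡ 1 (mod 4), exponent 1; 97 ≡ 1 (mod 4), exponent 1.
All primes ≡ 3 (mod 4) appear to even exponent (or don't appear), so by the two-squares theorem n IS expressible as a sum of two squares.
Step 3: Build a representation. Group n = k² · m with k = 4 and m = 5 · 97 = 485 (a product of primes ≡ 1 (mod 4)); a representation of m scales to one of n via (k·x)² + (k·y)² = k²(x² + y²). Each prime p ≡ 1 (mod 4) is itself a sum of two squares; find a² by testing p − a² for a perfect square:
  5: 5 − 1² = 4 = 2² ⇒ 5 = 1² + 2².
  97: 97 − 1² = 96, 97 − 2² = 93, 97 − 3² = 88, 97 − 4² = 81 = 9² ⇒ 97 = 4² + 9².
  Combine using the Brahmagupta–Fibonacci identity (a² + b²)(c² + d²) = (ac − bd)² + (ad + bc)² = (ac + bd)² + (ad − bc)²:
  5 · 97 = 485: from (1² + 2²)(4² + 9²), take (1·4 − 2·9, 1·9 + 2·4) = (4 − 18, 9 + 8) = (-14, 17); dropping signs (only squares matter) gives (14, 17); check 14² + 17² = 196 + 289 = 485 ✓.
  Scale by k = 4: (4·14, 4·17) = (56, 68).
Step 4: Order so x ≤ y and verify: 56² + 68² = 3136 + 4624 = 7760 = n. ✓

n = 7760 = 56² + 68² (one valid representation with x ≤ y).


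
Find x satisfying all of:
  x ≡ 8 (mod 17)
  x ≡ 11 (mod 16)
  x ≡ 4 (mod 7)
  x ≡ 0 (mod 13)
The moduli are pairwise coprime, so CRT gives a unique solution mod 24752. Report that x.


Product of moduli M = 17 · 16 · 7 · 13 = 24752.
Merge one congruence at a time:
  Start: x ≡ 8 (mod 17).
  Combine with x ≡ 11 (mod 16); new modulus lcm = 272.
    Write x = 8 + 17·t and substitute into x ≡ 11 (mod 16): 17·t ≡ 11 − 8 = 3 (mod 16).
    Reduce coefficients mod 16: 1·t ≡ 3 (mod 16).
    So t ≡ 3 (mod 16).
    Then x = 8 + 17·3 = 59, valid modulo lcm(17, 16) = 272: x ≡ 59 (mod 272).
  Combine with x ≡ 4 (mod 7); new modulus lcm = 1904.
    Write x = 59 + 272·t and substitute into x ≡ 4 (mod 7): 272·t ≡ 4 − 59 = -55 (mod 7).
    Reduce coefficients mod 7: 6·t ≡ 1 (mod 7).
    The inverse of 6 mod 7 is 6 (since 6·6 = 36 = 5·7 + 1), so t ≡ 6·1 = 6 ≡ 6 (mod 7).
    Then x = 59 + 272·6 = 1691, valid modulo lcm(272, 7) = 1904: x ≡ 1691 (mod 1904).
  Combine with x ≡ 0 (mod 13); new modulus lcm = 24752.
    Write x = 1691 + 1904·t and substitute into x ≡ 0 (mod 13): 1904·t ≡ 0 − 1691 = -1691 (mod 13).
    Reduce coefficients mod 13: 6·t ≡ 12 (mod 13).
    The inverse of 6 mod 13 is 11 (since 6·11 = 66 = 5·13 + 1), so t ≡ 11·12 = 132 ≡ 2 (mod 13).
    Then x = 1691 + 1904·2 = 5499, valid modulo lcm(1904, 13) = 24752: x ≡ 5499 (mod 24752).
Verify against each original: 5499 mod 17 = 8, 5499 mod 16 = 11, 5499 mod 7 = 4, 5499 mod 13 = 0.

x ≡ 5499 (mod 24752).


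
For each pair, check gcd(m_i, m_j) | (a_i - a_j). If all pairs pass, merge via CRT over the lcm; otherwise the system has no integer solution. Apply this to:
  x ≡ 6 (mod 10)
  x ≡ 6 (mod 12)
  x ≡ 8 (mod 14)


Moduli 10, 12, 14 are not pairwise coprime, so CRT works modulo lcm(m_i) when all pairwise compatibility conditions hold.
Pairwise compatibility: gcd(m_i, m_j) must divide a_i - a_j for every pair.
Merge one congruence at a time:
  Start: x ≡ 6 (mod 10).
  Combine with x ≡ 6 (mod 12): gcd(10, 12) = 2; 6 - 6 = 0, which IS divisible by 2, so compatible.
    Write x = 6 + 10·t and substitute into x ≡ 6 (mod 12): 10·t ≡ 6 − 6 = 0 (mod 12).
    Divide the congruence (and modulus) by g = 2: 5·t ≡ 0 (mod 6).
    The inverse of 5 mod 6 is 5 (since 5·5 = 25 = 4·6 + 1), so t ≡ 5·0 = 0 ≡ 0 (mod 6).
    Then x = 6 + 10·0 = 6, valid modulo lcm(10, 12) = 60: x ≡ 6 (mod 60).
  Combine with x ≡ 8 (mod 14): gcd(60, 14) = 2; 8 - 6 = 2, which IS divisible by 2, so compatible.
    Write x = 6 + 60·t and substitute into x ≡ 8 (mod 14): 60·t ≡ 8 − 6 = 2 (mod 14).
    Divide the congruence (and modulus) by g = 2: 30·t ≡ 1 (mod 7).
    Reduce coefficients mod 7: 2·t ≡ 1 (mod 7).
    The inverse of 2 mod 7 is 4 (since 2·4 = 8 = 1·7 + 1), so t ≡ 4·1 = 4 ≡ 4 (mod 7).
    Then x = 6 + 60·4 = 246, valid modulo lcm(60, 14) = 420: x ≡ 246 (mod 420).
Verify: 246 mod 10 = 6, 246 mod 12 = 6, 246 mod 14 = 8.

x ≡ 246 (mod 420).


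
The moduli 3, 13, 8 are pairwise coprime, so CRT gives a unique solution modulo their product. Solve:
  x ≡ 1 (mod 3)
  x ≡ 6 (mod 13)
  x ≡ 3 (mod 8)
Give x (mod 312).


Moduli 3, 13, 8 are pairwise coprime; by CRT there is a unique solution modulo M = 3 · 13 · 8 = 312.
Solve pairwise, accumulating the modulus:
  Start with x ≡ 1 (mod 3).
  Combine with x ≡ 6 (mod 13): since gcd(3, 13) = 1, we get a unique residue mod 39.
    Write x = 1 + 3·t and substitute into x ≡ 6 (mod 13): 3·t ≡ 6 − 1 = 5 (mod 13).
    The inverse of 3 mod 13 is 9 (since 3·9 = 27 = 2·13 + 1), so t ≡ 9·5 = 45 ≡ 6 (mod 13).
    Then x = 1 + 3·6 = 19, valid modulo lcm(3, 13) = 39: x ≡ 19 (mod 39).
  Combine with x ≡ 3 (mod 8): since gcd(39, 8) = 1, we get a unique residue mod 312.
    Write x = 19 + 39·t and substitute into x ≡ 3 (mod 8): 39·t ≡ 3 − 19 = -16 (mod 8).
    Reduce coefficients mod 8: 7·t ≡ 0 (mod 8).
    The inverse of 7 mod 8 is 7 (since 7·7 = 49 = 6·8 + 1), so t ≡ 7·0 = 0 ≡ 0 (mod 8).
    Then x = 19 + 39·0 = 19, valid modulo lcm(39, 8) = 312: x ≡ 19 (mod 312).
Verify: 19 mod 3 = 1 ✓, 19 mod 13 = 6 ✓, 19 mod 8 = 3 ✓.

x ≡ 19 (mod 312).


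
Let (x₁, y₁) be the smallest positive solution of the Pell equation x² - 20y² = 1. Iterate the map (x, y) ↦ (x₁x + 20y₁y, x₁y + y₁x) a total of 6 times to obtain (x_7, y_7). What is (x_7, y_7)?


Step 1: Find the fundamental solution (x₁, y₁) of x² - 20y² = 1.
  Expand √20 as a continued fraction. a₀ = ⌊√20⌋ = 4; iterate m_{k+1} = d_k·a_k − m_k, d_{k+1} = (20 − m_{k+1}²)/d_k, a_{k+1} = ⌊(a₀ + m_{k+1})/d_{k+1}⌋ (starting m₀ = 0, d₀ = 1), with convergents p_k = a_k·p_{k-1} + p_{k-2}, q_k = a_k·q_{k-1} + q_{k-2} (p₋₁ = 1, q₋₁ = 0):
  k = 0: a₀ = 4; p₀/q₀ = 4/1; p₀² − 20·q₀² = 16 − 20 = -4.
  k = 1: m = 4, d = 4, a = ⌊(4 + 4)/4⌋ = 2; p/q = (2·4 + 1)/(2·1 + 0) = 9/2; p² − 20·q² = 81 − 80 = 1.
  The first convergent with p² − 20·q² = 1 gives the fundamental solution (x₁, y₁) = (9, 2).
Step 2: Apply the recurrence (x_{n+1}, y_{n+1}) = (x₁x_n + 20y₁y_n, x₁y_n + y₁x_n) repeatedly.
  From (x_1, y_1) = (9, 2): x_2 = 9·9 + 20·2·2 = 161; y_2 = 9·2 + 2·9 = 36.
  From (x_2, y_2) = (161, 36): x_3 = 9·161 + 20·2·36 = 2889; y_3 = 9·36 + 2·161 = 646.
  From (x_3, y_3) = (2889, 646): x_4 = 9·2889 + 20·2·646 = 51841; y_4 = 9·646 + 2·2889 = 11592.
  From (x_4, y_4) = (51841, 11592): x_5 = 9·51841 + 20·2·11592 = 930249; y_5 = 9·11592 + 2·51841 = 208010.
  From (x_5, y_5) = (930249, 208010): x_6 = 9·930249 + 20·2·208010 = 16692641; y_6 = 9·208010 + 2·930249 = 3732588.
  From (x_6, y_6) = (16692641, 3732588): x_7 = 9·16692641 + 20·2·3732588 = 299537289; y_7 = 9·3732588 + 2·16692641 = 66978574.
Step 3: Verify x_7² - 20·y_7² = 89722587501469521 - 89722587501469520 = 1 (should be 1). ✓

(x_1, y_1) = (9, 2); (x_7, y_7) = (299537289, 66978574).


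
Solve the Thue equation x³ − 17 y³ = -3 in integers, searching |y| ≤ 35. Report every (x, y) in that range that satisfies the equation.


The equation is x³ - 17y³ = -3. For fixed y, x³ = 17·y³ − 3, so a solution requires the RHS to be a perfect cube.
Strategy: iterate y from -35 to 35, compute RHS = 17·y³ − 3, and check whether it is a (positive or negative) perfect cube.
Check small values of y:
  y = 0: RHS = -3 is not a perfect cube.
  y = 1: RHS = 14 is not a perfect cube.
  y = -1: RHS = -20 is not a perfect cube.
  y = 2: RHS = 133 is not a perfect cube.
  y = -2: RHS = -139 is not a perfect cube.
  y = 3: RHS = 456 is not a perfect cube.
  y = -3: RHS = -462 is not a perfect cube.
Continuing the search up to |y| = 35 finds no solutions either.
No (x, y) in the scanned range satisfies the equation.

No integer solutions with |y| ≤ 35.


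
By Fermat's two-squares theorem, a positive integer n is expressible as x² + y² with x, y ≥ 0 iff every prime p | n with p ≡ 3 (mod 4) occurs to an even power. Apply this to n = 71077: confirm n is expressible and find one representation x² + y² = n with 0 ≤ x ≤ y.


Step 1: Factor n = 71077 = 17 · 37 · 113.
Step 2: Check the mod-4 condition on each prime factor: 17 ≡ 1 (mod 4), exponent 1; 37 ≡ 1 (mod 4), exponent 1; 113 ≡ 1 (mod 4), exponent 1.
All primes ≡ 3 (mod 4) appear to even exponent (or don't appear), so by the two-squares theorem n IS expressible as a sum of two squares.
Step 3: Build a representation. Here n = 17 · 37 · 113 is a product of primes ≡ 1 (mod 4). Each prime p ≡ 1 (mod 4) is itself a sum of two squares; find a² by testing p − a² for a perfect square:
  17: 17 − 1² = 16 = 4² ⇒ 17 = 1² + 4².
  37: 37 − 1² = 36 = 6² ⇒ 37 = 1² + 6².
  113: 113 − 1² = 112, 113 − 2² = 109, 113 − 3² = 104, 113 − 4² = 97, 113 − 5² = 88, 113 − 6² = 77, 113 − 7² = 64 = 8² ⇒ 113 = 7² + 8².
  Combine using the Brahmagupta–Fibonacci identity (a² + b²)(c² + d²) = (ac − bd)² + (ad + bc)² = (ac + bd)² + (ad − bc)²:
  17 · 37 = 629: from (1² + 4²)(1² + 6²), take (1·1 − 4·6, 1·6 + 4·1) = (1 − 24, 6 + 4) = (-23, 10); dropping signs (only squares matter) gives (23, 10); check 23² + 10² = 529 + 100 = 629 ✓.
  629 · 113 = 71077: from (23² + 10²)(7² + 8²), take (23·7 − 10·8, 23·8 + 10·7) = (161 − 80, 184 + 70) = (81, 254); check 81² + 254² = 6561 + 64516 = 71077 ✓.
Step 4: Order so x ≤ y and verify: 81² + 254² = 6561 + 64516 = 71077 = n. ✓

n = 71077 = 81² + 254² (one valid representation with x ≤ y).


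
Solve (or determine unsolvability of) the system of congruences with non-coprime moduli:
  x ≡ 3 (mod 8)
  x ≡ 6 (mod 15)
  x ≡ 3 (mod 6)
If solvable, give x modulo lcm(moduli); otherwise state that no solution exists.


Moduli 8, 15, 6 are not pairwise coprime, so CRT works modulo lcm(m_i) when all pairwise compatibility conditions hold.
Pairwise compatibility: gcd(m_i, m_j) must divide a_i - a_j for every pair.
Merge one congruence at a time:
  Start: x ≡ 3 (mod 8).
  Combine with x ≡ 6 (mod 15): gcd(8, 15) = 1; 6 - 3 = 3, which IS divisible by 1, so compatible.
    Write x = 3 + 8·t and substitute into x ≡ 6 (mod 15): 8·t ≡ 6 − 3 = 3 (mod 15).
    The inverse of 8 mod 15 is 2 (since 8·2 = 16 = 1·15 + 1), so t ≡ 2·3 = 6 ≡ 6 (mod 15).
    Then x = 3 + 8·6 = 51, valid modulo lcm(8, 15) = 120: x ≡ 51 (mod 120).
  Combine with x ≡ 3 (mod 6): gcd(120, 6) = 6; 3 - 51 = -48, which IS divisible by 6, so compatible.
    Write x = 51 + 120·t and substitute into x ≡ 3 (mod 6): 120·t ≡ 3 − 51 = -48 (mod 6).
    Divide the congruence (and modulus) by g = 6: 20·t ≡ -8 (mod 1).
    Modulo 1 every t works; take t = 0.
    Then x = 51 + 120·0 = 51, valid modulo lcm(120, 6) = 120: x ≡ 51 (mod 120).
Verify: 51 mod 8 = 3, 51 mod 15 = 6, 51 mod 6 = 3.

x ≡ 51 (mod 120).


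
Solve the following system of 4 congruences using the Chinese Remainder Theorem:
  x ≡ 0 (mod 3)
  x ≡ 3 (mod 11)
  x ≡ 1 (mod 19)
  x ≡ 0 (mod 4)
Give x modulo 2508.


Product of moduli M = 3 · 11 · 19 · 4 = 2508.
Merge one congruence at a time:
  Start: x ≡ 0 (mod 3).
  Combine with x ≡ 3 (mod 11); new modulus lcm = 33.
    Write x = 0 + 3·t and substitute into x ≡ 3 (mod 11): 3·t ≡ 3 − 0 = 3 (mod 11).
    The inverse of 3 mod 11 is 4 (since 3·4 = 12 = 1·11 + 1), so t ≡ 4·3 = 12 ≡ 1 (mod 11).
    Then x = 0 + 3·1 = 3, valid modulo lcm(3, 11) = 33: x ≡ 3 (mod 33).
  Combine with x ≡ 1 (mod 19); new modulus lcm = 627.
    Write x = 3 + 33·t and substitute into x ≡ 1 (mod 19): 33·t ≡ 1 − 3 = -2 (mod 19).
    Reduce coefficients mod 19: 14·t ≡ 17 (mod 19).
    The inverse of 14 mod 19 is 15 (since 14·15 = 210 = 11·19 + 1), so t ≡ 15·17 = 255 ≡ 8 (mod 19).
    Then x = 3 + 33·8 = 267, valid modulo lcm(33, 19) = 627: x ≡ 267 (mod 627).
  Combine with x ≡ 0 (mod 4); new modulus lcm = 2508.
    Write x = 267 + 627·t and substitute into x ≡ 0 (mod 4): 627·t ≡ 0 − 267 = -267 (mod 4).
    Reduce coefficients mod 4: 3·t ≡ 1 (mod 4).
    The inverse of 3 mod 4 is 3 (since 3·3 = 9 = 2·4 + 1), so t ≡ 3·1 = 3 ≡ 3 (mod 4).
    Then x = 267 + 627·3 = 2148, valid modulo lcm(627, 4) = 2508: x ≡ 2148 (mod 2508).
Verify against each original: 2148 mod 3 = 0, 2148 mod 11 = 3, 2148 mod 19 = 1, 2148 mod 4 = 0.

x ≡ 2148 (mod 2508).


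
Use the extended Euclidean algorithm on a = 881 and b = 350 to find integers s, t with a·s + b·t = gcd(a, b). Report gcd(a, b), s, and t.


Euclidean algorithm on (881, 350) — divide until remainder is 0:
  881 = 2 · 350 + 181
  350 = 1 · 181 + 169
  181 = 1 · 169 + 12
  169 = 14 · 12 + 1
  12 = 12 · 1 + 0
gcd(881, 350) = 1.
Track Bezout coefficients alongside the remainders: start with r₀ = 881 = a·1 + b·0 (s = 1, t = 0) and r₁ = 350 = a·0 + b·1 (s = 0, t = 1); each new remainder r_{k+1} = r_{k-1} − q_k·r_k inherits s_{k+1} = s_{k-1} − q_k·s_k, t_{k+1} = t_{k-1} − q_k·t_k, so r_k = a·s_k + b·t_k at every step:
  q = 2: r = 181, s = 1 − 2·0 = 1, t = 0 − 2·1 = -2  (check: 881·1 + 350·(-2) = 181)
  q = 1: r = 169, s = 0 − 1·1 = -1, t = 1 − 1·(-2) = 3  (check: 881·(-1) + 350·3 = 169)
  q = 1: r = 12, s = 1 − 1·(-1) = 2, t = -2 − 1·3 = -5  (check: 881·2 + 350·(-5) = 12)
  q = 14: r = 1, s = -1 − 14·2 = -29, t = 3 − 14·(-5) = 73  (check: 881·(-29) + 350·73 = 1)
The row with r = 1 (the gcd) gives the Bezout coefficients s = -29, t = 73.
Result: 881 · (-29) + 350 · (73) = 1.

gcd(881, 350) = 1; s = -29, t = 73 (check: 881·(-29) + 350·73 = 1).


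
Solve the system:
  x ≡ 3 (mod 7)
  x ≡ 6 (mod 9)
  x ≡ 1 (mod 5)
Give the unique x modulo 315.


Moduli 7, 9, 5 are pairwise coprime; by CRT there is a unique solution modulo M = 7 · 9 · 5 = 315.
Solve pairwise, accumulating the modulus:
  Start with x ≡ 3 (mod 7).
  Combine with x ≡ 6 (mod 9): since gcd(7, 9) = 1, we get a unique residue mod 63.
    Write x = 3 + 7·t and substitute into x ≡ 6 (mod 9): 7·t ≡ 6 − 3 = 3 (mod 9).
    The inverse of 7 mod 9 is 4 (since 7·4 = 28 = 3·9 + 1), so t ≡ 4·3 = 12 ≡ 3 (mod 9).
    Then x = 3 + 7·3 = 24, valid modulo lcm(7, 9) = 63: x ≡ 24 (mod 63).
  Combine with x ≡ 1 (mod 5): since gcd(63, 5) = 1, we get a unique residue mod 315.
    Write x = 24 + 63·t and substitute into x ≡ 1 (mod 5): 63·t ≡ 1 − 24 = -23 (mod 5).
    Reduce coefficients mod 5: 3·t ≡ 2 (mod 5).
    The inverse of 3 mod 5 is 2 (since 3·2 = 6 = 1·5 + 1), so t ≡ 2·2 = 4 ≡ 4 (mod 5).
    Then x = 24 + 63·4 = 276, valid modulo lcm(63, 5) = 315: x ≡ 276 (mod 315).
Verify: 276 mod 7 = 3 ✓, 276 mod 9 = 6 ✓, 276 mod 5 = 1 ✓.

x ≡ 276 (mod 315).


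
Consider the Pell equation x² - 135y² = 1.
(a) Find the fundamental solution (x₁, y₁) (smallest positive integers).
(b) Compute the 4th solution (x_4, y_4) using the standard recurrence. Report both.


Step 1: Find the fundamental solution (x₁, y₁) of x² - 135y² = 1.
  Expand √135 as a continued fraction. a₀ = ⌊√135⌋ = 11; iterate m_{k+1} = d_k·a_k − m_k, d_{k+1} = (135 − m_{k+1}²)/d_k, a_{k+1} = ⌊(a₀ + m_{k+1})/d_{k+1}⌋ (starting m₀ = 0, d₀ = 1), with convergents p_k = a_k·p_{k-1} + p_{k-2}, q_k = a_k·q_{k-1} + q_{k-2} (p₋₁ = 1, q₋₁ = 0):
  k = 0: a₀ = 11; p₀/q₀ = 11/1; p₀² − 135·q₀² = 121 − 135 = -14.
  k = 1: m = 11, d = 14, a = ⌊(11 + 11)/14⌋ = 1; p/q = (1·11 + 1)/(1·1 + 0) = 12/1; p² − 135·q² = 144 − 135 = 9.
  k = 2: m = 3, d = 9, a = ⌊(11 + 3)/9⌋ = 1; p/q = (1·12 + 11)/(1·1 + 1) = 23/2; p² − 135·q² = 529 − 540 = -11.
  k = 3: m = 6, d = 11, a = ⌊(11 + 6)/11⌋ = 1; p/q = (1·23 + 12)/(1·2 + 1) = 35/3; p² − 135·q² = 1225 − 1215 = 10.
  k = 4: m = 5, d = 10, a = ⌊(11 + 5)/10⌋ = 1; p/q = (1·35 + 23)/(1·3 + 2) = 58/5; p² − 135·q² = 3364 − 3375 = -11.
  k = 5: m = 5, d = 11, a = ⌊(11 + 5)/11⌋ = 1; p/q = (1·58 + 35)/(1·5 + 3) = 93/8; p² − 135·q² = 8649 − 8640 = 9.
  k = 6: m = 6, d = 9, a = ⌊(11 + 6)/9⌋ = 1; p/q = (1·93 + 58)/(1·8 + 5) = 151/13; p² − 135·q² = 22801 − 22815 = -14.
  k = 7: m = 3, d = 14, a = ⌊(11 + 3)/14⌋ = 1; p/q = (1·151 + 93)/(1·13 + 8) = 244/21; p² − 135·q² = 59536 − 59535 = 1.
  The first convergent with p² − 135·q² = 1 gives the fundamental solution (x₁, y₁) = (244, 21).
Step 2: Apply the recurrence (x_{n+1}, y_{n+1}) = (x₁x_n + 135y₁y_n, x₁y_n + y₁x_n) repeatedly.
  From (x_1, y_1) = (244, 21): x_2 = 244·244 + 135·21·21 = 119071; y_2 = 244·21 + 21·244 = 10248.
  From (x_2, y_2) = (119071, 10248): x_3 = 244·119071 + 135·21·10248 = 58106404; y_3 = 244·10248 + 21·119071 = 5001003.
  From (x_3, y_3) = (58106404, 5001003): x_4 = 244·58106404 + 135·21·5001003 = 28355806081; y_4 = 244·5001003 + 21·58106404 = 2440479216.
Step 3: Verify x_4² - 135·y_4² = 804051738503276578561 - 804051738503276578560 = 1 (should be 1). ✓

(x_1, y_1) = (244, 21); (x_4, y_4) = (28355806081, 2440479216).


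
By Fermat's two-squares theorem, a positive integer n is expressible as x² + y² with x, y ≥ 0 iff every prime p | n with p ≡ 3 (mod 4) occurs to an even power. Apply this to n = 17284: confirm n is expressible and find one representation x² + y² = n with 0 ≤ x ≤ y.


Step 1: Factor n = 17284 = 2^2 · 29 · 149.
Step 2: Check the mod-4 condition on each prime factor: 2 = 2 (special); 29 ≡ 1 (mod 4), exponent 1; 149 ≡ 1 (mod 4), exponent 1.
All primes ≡ 3 (mod 4) appear to even exponent (or don't appear), so by the two-squares theorem n IS expressible as a sum of two squares.
Step 3: Build a representation. Group n = k² · m with k = 2 and m = 29 · 149 = 4321 (a product of primes ≡ 1 (mod 4)); a representation of m scales to one of n via (k·x)² + (k·y)² = k²(x² + y²). Each prime p ≡ 1 (mod 4) is itself a sum of two squares; find a² by testing p − a² for a perfect square:
  29: 29 − 1² = 28, 29 − 2² = 25 = 5² ⇒ 29 = 2² + 5².
  149: 149 − 1² = 148, 149 − 2² = 145, 149 − 3² = 140, 149 − 4² = 133, 149 − 5² = 124, 149 − 6² = 113, 149 − 7² = 100 = 10² ⇒ 149 = 7² + 10².
  Combine using the Brahmagupta–Fibonacci identity (a² + b²)(c² + d²) = (ac − bd)² + (ad + bc)² = (ac + bd)² + (ad − bc)²:
  29 · 149 = 4321: from (2² + 5²)(7² + 10²), take (2·7 − 5·10, 2·10 + 5·7) = (14 − 50, 20 + 35) = (-36, 55); dropping signs (only squares matter) gives (36, 55); check 36² + 55² = 1296 + 3025 = 4321 ✓.
  Scale by k = 2: (2·36, 2·55) = (72, 110).
Step 4: Order so x ≤ y and verify: 72² + 110² = 5184 + 12100 = 17284 = n. ✓

n = 17284 = 72² + 110² (one valid representation with x ≤ y).


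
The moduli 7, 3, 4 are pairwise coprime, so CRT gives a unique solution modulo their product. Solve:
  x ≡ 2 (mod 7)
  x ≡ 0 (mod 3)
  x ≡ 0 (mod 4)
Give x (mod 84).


Moduli 7, 3, 4 are pairwise coprime; by CRT there is a unique solution modulo M = 7 · 3 · 4 = 84.
Solve pairwise, accumulating the modulus:
  Start with x ≡ 2 (mod 7).
  Combine with x ≡ 0 (mod 3): since gcd(7, 3) = 1, we get a unique residue mod 21.
    Write x = 2 + 7·t and substitute into x ≡ 0 (mod 3): 7·t ≡ 0 − 2 = -2 (mod 3).
    Reduce coefficients mod 3: 1·t ≡ 1 (mod 3).
    So t ≡ 1 (mod 3).
    Then x = 2 + 7·1 = 9, valid modulo lcm(7, 3) = 21: x ≡ 9 (mod 21).
  Combine with x ≡ 0 (mod 4): since gcd(21, 4) = 1, we get a unique residue mod 84.
    Write x = 9 + 21·t and substitute into x ≡ 0 (mod 4): 21·t ≡ 0 − 9 = -9 (mod 4).
    Reduce coefficients mod 4: 1·t ≡ 3 (mod 4).
    So t ≡ 3 (mod 4).
    Then x = 9 + 21·3 = 72, valid modulo lcm(21, 4) = 84: x ≡ 72 (mod 84).
Verify: 72 mod 7 = 2 ✓, 72 mod 3 = 0 ✓, 72 mod 4 = 0 ✓.

x ≡ 72 (mod 84).


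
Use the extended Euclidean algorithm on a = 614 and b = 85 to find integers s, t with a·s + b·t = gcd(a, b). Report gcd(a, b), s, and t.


Euclidean algorithm on (614, 85) — divide until remainder is 0:
  614 = 7 · 85 + 19
  85 = 4 · 19 + 9
  19 = 2 · 9 + 1
  9 = 9 · 1 + 0
gcd(614, 85) = 1.
Track Bezout coefficients alongside the remainders: start with r₀ = 614 = a·1 + b·0 (s = 1, t = 0) and r₁ = 85 = a·0 + b·1 (s = 0, t = 1); each new remainder r_{k+1} = r_{k-1} − q_k·r_k inherits s_{k+1} = s_{k-1} − q_k·s_k, t_{k+1} = t_{k-1} − q_k·t_k, so r_k = a·s_k + b·t_k at every step:
  q = 7: r = 19, s = 1 − 7·0 = 1, t = 0 − 7·1 = -7  (check: 614·1 + 85·(-7) = 19)
  q = 4: r = 9, s = 0 − 4·1 = -4, t = 1 − 4·(-7) = 29  (check: 614·(-4) + 85·29 = 9)
  q = 2: r = 1, s = 1 − 2·(-4) = 9, t = -7 − 2·29 = -65  (check: 614·9 + 85·(-65) = 1)
The row with r = 1 (the gcd) gives the Bezout coefficients s = 9, t = -65.
Result: 614 · (9) + 85 · (-65) = 1.

gcd(614, 85) = 1; s = 9, t = -65 (check: 614·9 + 85·(-65) = 1).


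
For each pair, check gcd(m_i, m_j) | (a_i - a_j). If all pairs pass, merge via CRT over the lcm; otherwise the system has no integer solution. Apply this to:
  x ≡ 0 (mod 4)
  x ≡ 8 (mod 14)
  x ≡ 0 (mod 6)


Moduli 4, 14, 6 are not pairwise coprime, so CRT works modulo lcm(m_i) when all pairwise compatibility conditions hold.
Pairwise compatibility: gcd(m_i, m_j) must divide a_i - a_j for every pair.
Merge one congruence at a time:
  Start: x ≡ 0 (mod 4).
  Combine with x ≡ 8 (mod 14): gcd(4, 14) = 2; 8 - 0 = 8, which IS divisible by 2, so compatible.
    Write x = 0 + 4·t and substitute into x ≡ 8 (mod 14): 4·t ≡ 8 − 0 = 8 (mod 14).
    Divide the congruence (and modulus) by g = 2: 2·t ≡ 4 (mod 7).
    The inverse of 2 mod 7 is 4 (since 2·4 = 8 = 1·7 + 1), so t ≡ 4·4 = 16 ≡ 2 (mod 7).
    Then x = 0 + 4·2 = 8, valid modulo lcm(4, 14) = 28: x ≡ 8 (mod 28).
  Combine with x ≡ 0 (mod 6): gcd(28, 6) = 2; 0 - 8 = -8, which IS divisible by 2, so compatible.
    Write x = 8 + 28·t and substitute into x ≡ 0 (mod 6): 28·t ≡ 0 − 8 = -8 (mod 6).
    Divide the congruence (and modulus) by g = 2: 14·t ≡ -4 (mod 3).
    Reduce coefficients mod 3: 2·t ≡ 2 (mod 3).
    The inverse of 2 mod 3 is 2 (since 2·2 = 4 = 1·3 + 1), so t ≡ 2·2 = 4 ≡ 1 (mod 3).
    Then x = 8 + 28·1 = 36, valid modulo lcm(28, 6) = 84: x ≡ 36 (mod 84).
Verify: 36 mod 4 = 0, 36 mod 14 = 8, 36 mod 6 = 0.

x ≡ 36 (mod 84).


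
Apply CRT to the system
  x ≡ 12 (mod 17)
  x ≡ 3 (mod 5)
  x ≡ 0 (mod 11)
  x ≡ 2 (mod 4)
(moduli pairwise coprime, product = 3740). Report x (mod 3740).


Product of moduli M = 17 · 5 · 11 · 4 = 3740.
Merge one congruence at a time:
  Start: x ≡ 12 (mod 17).
  Combine with x ≡ 3 (mod 5); new modulus lcm = 85.
    Write x = 12 + 17·t and substitute into x ≡ 3 (mod 5): 17·t ≡ 3 − 12 = -9 (mod 5).
    Reduce coefficients mod 5: 2·t ≡ 1 (mod 5).
    The inverse of 2 mod 5 is 3 (since 2·3 = 6 = 1·5 + 1), so t ≡ 3·1 = 3 ≡ 3 (mod 5).
    Then x = 12 + 17·3 = 63, valid modulo lcm(17, 5) = 85: x ≡ 63 (mod 85).
  Combine with x ≡ 0 (mod 11); new modulus lcm = 935.
    Write x = 63 + 85·t and substitute into x ≡ 0 (mod 11): 85·t ≡ 0 − 63 = -63 (mod 11).
    Reduce coefficients mod 11: 8·t ≡ 3 (mod 11).
    The inverse of 8 mod 11 is 7 (since 8·7 = 56 = 5·11 + 1), so t ≡ 7·3 = 21 ≡ 10 (mod 11).
    Then x = 63 + 85·10 = 913, valid modulo lcm(85, 11) = 935: x ≡ 913 (mod 935).
  Combine with x ≡ 2 (mod 4); new modulus lcm = 3740.
    Write x = 913 + 935·t and substitute into x ≡ 2 (mod 4): 935·t ≡ 2 − 913 = -911 (mod 4).
    Reduce coefficients mod 4: 3·t ≡ 1 (mod 4).
    The inverse of 3 mod 4 is 3 (since 3·3 = 9 = 2·4 + 1), so t ≡ 3·1 = 3 ≡ 3 (mod 4).
    Then x = 913 + 935·3 = 3718, valid modulo lcm(935, 4) = 3740: x ≡ 3718 (mod 3740).
Verify against each original: 3718 mod 17 = 12, 3718 mod 5 = 3, 3718 mod 11 = 0, 3718 mod 4 = 2.

x ≡ 3718 (mod 3740).


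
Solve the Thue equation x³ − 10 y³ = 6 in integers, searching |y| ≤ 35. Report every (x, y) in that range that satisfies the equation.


The equation is x³ - 10y³ = 6. For fixed y, x³ = 10·y³ + 6, so a solution requires the RHS to be a perfect cube.
Strategy: iterate y from -35 to 35, compute RHS = 10·y³ + 6, and check whether it is a (positive or negative) perfect cube.
Check small values of y:
  y = 0: RHS = 6 is not a perfect cube.
  y = 1: RHS = 16 is not a perfect cube.
  y = -1: RHS = -4 is not a perfect cube.
  y = 2: RHS = 86 is not a perfect cube.
  y = -2: RHS = -74 is not a perfect cube.
  y = 3: RHS = 276 is not a perfect cube.
  y = -3: RHS = -264 is not a perfect cube.
Continuing the search up to |y| = 35 finds no solutions either.
No (x, y) in the scanned range satisfies the equation.

No integer solutions with |y| ≤ 35.


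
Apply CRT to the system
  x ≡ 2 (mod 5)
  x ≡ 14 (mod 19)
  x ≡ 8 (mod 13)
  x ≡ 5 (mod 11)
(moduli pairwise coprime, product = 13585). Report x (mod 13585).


Product of moduli M = 5 · 19 · 13 · 11 = 13585.
Merge one congruence at a time:
  Start: x ≡ 2 (mod 5).
  Combine with x ≡ 14 (mod 19); new modulus lcm = 95.
    Write x = 2 + 5·t and substitute into x ≡ 14 (mod 19): 5·t ≡ 14 − 2 = 12 (mod 19).
    The inverse of 5 mod 19 is 4 (since 5·4 = 20 = 1·19 + 1), so t ≡ 4·12 = 48 ≡ 10 (mod 19).
    Then x = 2 + 5·10 = 52, valid modulo lcm(5, 19) = 95: x ≡ 52 (mod 95).
  Combine with x ≡ 8 (mod 13); new modulus lcm = 1235.
    Write x = 52 + 95·t and substitute into x ≡ 8 (mod 13): 95·t ≡ 8 − 52 = -44 (mod 13).
    Reduce coefficients mod 13: 4·t ≡ 8 (mod 13).
    The inverse of 4 mod 13 is 10 (since 4·10 = 40 = 3·13 + 1), so t ≡ 10·8 = 80 ≡ 2 (mod 13).
    Then x = 52 + 95·2 = 242, valid modulo lcm(95, 13) = 1235: x ≡ 242 (mod 1235).
  Combine with x ≡ 5 (mod 11); new modulus lcm = 13585.
    Write x = 242 + 1235·t and substitute into x ≡ 5 (mod 11): 1235·t ≡ 5 − 242 = -237 (mod 11).
    Reduce coefficients mod 11: 3·t ≡ 5 (mod 11).
    The inverse of 3 mod 11 is 4 (since 3·4 = 12 = 1·11 + 1), so t ≡ 4·5 = 20 ≡ 9 (mod 11).
    Then x = 242 + 1235·9 = 11357, valid modulo lcm(1235, 11) = 13585: x ≡ 11357 (mod 13585).
Verify against each original: 11357 mod 5 = 2, 11357 mod 19 = 14, 11357 mod 13 = 8, 11357 mod 11 = 5.

x ≡ 11357 (mod 13585).


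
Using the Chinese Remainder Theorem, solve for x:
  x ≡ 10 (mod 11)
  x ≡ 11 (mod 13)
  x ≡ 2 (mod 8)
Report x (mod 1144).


Moduli 11, 13, 8 are pairwise coprime; by CRT there is a unique solution modulo M = 11 · 13 · 8 = 1144.
Solve pairwise, accumulating the modulus:
  Start with x ≡ 10 (mod 11).
  Combine with x ≡ 11 (mod 13): since gcd(11, 13) = 1, we get a unique residue mod 143.
    Write x = 10 + 11·t and substitute into x ≡ 11 (mod 13): 11·t ≡ 11 − 10 = 1 (mod 13).
    The inverse of 11 mod 13 is 6 (since 11·6 = 66 = 5·13 + 1), so t ≡ 6·1 = 6 ≡ 6 (mod 13).
    Then x = 10 + 11·6 = 76, valid modulo lcm(11, 13) = 143: x ≡ 76 (mod 143).
  Combine with x ≡ 2 (mod 8): since gcd(143, 8) = 1, we get a unique residue mod 1144.
    Write x = 76 + 143·t and substitute into x ≡ 2 (mod 8): 143·t ≡ 2 − 76 = -74 (mod 8).
    Reduce coefficients mod 8: 7·t ≡ 6 (mod 8).
    The inverse of 7 mod 8 is 7 (since 7·7 = 49 = 6·8 + 1), so t ≡ 7·6 = 42 ≡ 2 (mod 8).
    Then x = 76 + 143·2 = 362, valid modulo lcm(143, 8) = 1144: x ≡ 362 (mod 1144).
Verify: 362 mod 11 = 10 ✓, 362 mod 13 = 11 ✓, 362 mod 8 = 2 ✓.

x ≡ 362 (mod 1144).


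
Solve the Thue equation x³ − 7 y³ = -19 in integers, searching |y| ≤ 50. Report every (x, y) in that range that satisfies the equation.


The equation is x³ - 7y³ = -19. For fixed y, x³ = 7·y³ − 19, so a solution requires the RHS to be a perfect cube.
Strategy: iterate y from -50 to 50, compute RHS = 7·y³ − 19, and check whether it is a (positive or negative) perfect cube.
Check small values of y:
  y = 0: RHS = -19 is not a perfect cube.
  y = 1: RHS = -12 is not a perfect cube.
  y = -1: RHS = -26 is not a perfect cube.
  y = 2: RHS = 37 is not a perfect cube.
  y = -2: RHS = -75 is not a perfect cube.
  y = 3: RHS = 170 is not a perfect cube.
  y = -3: RHS = -208 is not a perfect cube.
Continuing the search up to |y| = 50 finds no solutions either.
No (x, y) in the scanned range satisfies the equation.

No integer solutions with |y| ≤ 50.


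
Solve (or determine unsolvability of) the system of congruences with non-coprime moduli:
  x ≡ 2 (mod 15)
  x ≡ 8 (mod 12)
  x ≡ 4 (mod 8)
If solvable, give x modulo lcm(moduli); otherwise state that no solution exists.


Moduli 15, 12, 8 are not pairwise coprime, so CRT works modulo lcm(m_i) when all pairwise compatibility conditions hold.
Pairwise compatibility: gcd(m_i, m_j) must divide a_i - a_j for every pair.
Merge one congruence at a time:
  Start: x ≡ 2 (mod 15).
  Combine with x ≡ 8 (mod 12): gcd(15, 12) = 3; 8 - 2 = 6, which IS divisible by 3, so compatible.
    Write x = 2 + 15·t and substitute into x ≡ 8 (mod 12): 15·t ≡ 8 − 2 = 6 (mod 12).
    Divide the congruence (and modulus) by g = 3: 5·t ≡ 2 (mod 4).
    Reduce coefficients mod 4: 1·t ≡ 2 (mod 4).
    So t ≡ 2 (mod 4).
    Then x = 2 + 15·2 = 32, valid modulo lcm(15, 12) = 60: x ≡ 32 (mod 60).
  Combine with x ≡ 4 (mod 8): gcd(60, 8) = 4; 4 - 32 = -28, which IS divisible by 4, so compatible.
    Write x = 32 + 60·t and substitute into x ≡ 4 (mod 8): 60·t ≡ 4 − 32 = -28 (mod 8).
    Divide the congruence (and modulus) by g = 4: 15·t ≡ -7 (mod 2).
    Reduce coefficients mod 2: 1·t ≡ 1 (mod 2).
    So t ≡ 1 (mod 2).
    Then x = 32 + 60·1 = 92, valid modulo lcm(60, 8) = 120: x ≡ 92 (mod 120).
Verify: 92 mod 15 = 2, 92 mod 12 = 8, 92 mod 8 = 4.

x ≡ 92 (mod 120).


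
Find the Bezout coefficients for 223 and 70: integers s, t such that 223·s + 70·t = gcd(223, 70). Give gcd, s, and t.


Euclidean algorithm on (223, 70) — divide until remainder is 0:
  223 = 3 · 70 + 13
  70 = 5 · 13 + 5
  13 = 2 · 5 + 3
  5 = 1 · 3 + 2
  3 = 1 · 2 + 1
  2 = 2 · 1 + 0
gcd(223, 70) = 1.
Track Bezout coefficients alongside the remainders: start with r₀ = 223 = a·1 + b·0 (s = 1, t = 0) and r₁ = 70 = a·0 + b·1 (s = 0, t = 1); each new remainder r_{k+1} = r_{k-1} − q_k·r_k inherits s_{k+1} = s_{k-1} − q_k·s_k, t_{k+1} = t_{k-1} − q_k·t_k, so r_k = a·s_k + b·t_k at every step:
  q = 3: r = 13, s = 1 − 3·0 = 1, t = 0 − 3·1 = -3  (check: 223·1 + 70·(-3) = 13)
  q = 5: r = 5, s = 0 − 5·1 = -5, t = 1 − 5·(-3) = 16  (check: 223·(-5) + 70·16 = 5)
  q = 2: r = 3, s = 1 − 2·(-5) = 11, t = -3 − 2·16 = -35  (check: 223·11 + 70·(-35) = 3)
  q = 1: r = 2, s = -5 − 1·11 = -16, t = 16 − 1·(-35) = 51  (check: 223·(-16) + 70·51 = 2)
  q = 1: r = 1, s = 11 − 1·(-16) = 27, t = -35 − 1·51 = -86  (check: 223·27 + 70·(-86) = 1)
The row with r = 1 (the gcd) gives the Bezout coefficients s = 27, t = -86.
Result: 223 · (27) + 70 · (-86) = 1.

gcd(223, 70) = 1; s = 27, t = -86 (check: 223·27 + 70·(-86) = 1).


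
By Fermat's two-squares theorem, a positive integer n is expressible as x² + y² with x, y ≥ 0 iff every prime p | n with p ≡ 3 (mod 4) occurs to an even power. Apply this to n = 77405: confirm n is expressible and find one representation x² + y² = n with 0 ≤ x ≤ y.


Step 1: Factor n = 77405 = 5 · 113 · 137.
Step 2: Check the mod-4 condition on each prime factor: 5 ≡ 1 (mod 4), exponent 1; 113 ≡ 1 (mod 4), exponent 1; 137 ≡ 1 (mod 4), exponent 1.
All primes ≡ 3 (mod 4) appear to even exponent (or don't appear), so by the two-squares theorem n IS expressible as a sum of two squares.
Step 3: Build a representation. Here n = 5 · 113 · 137 is a product of primes ≡ 1 (mod 4). Each prime p ≡ 1 (mod 4) is itself a sum of two squares; find a² by testing p − a² for a perfect square:
  5: 5 − 1² = 4 = 2² ⇒ 5 = 1² + 2².
  113: 113 − 1² = 112, 113 − 2² = 109, 113 − 3² = 104, 113 − 4² = 97, 113 − 5² = 88, 113 − 6² = 77, 113 − 7² = 64 = 8² ⇒ 113 = 7² + 8².
  137: 137 − 1² = 136, 137 − 2² = 133, 137 − 3² = 128, 137 − 4² = 121 = 11² ⇒ 137 = 4² + 11².
  Combine using the Brahmagupta–Fibonacci identity (a² + b²)(c² + d²) = (ac − bd)² + (ad + bc)² = (ac + bd)² + (ad − bc)²:
  5 · 113 = 565: from (1² + 2²)(7² + 8²), take (1·7 − 2·8, 1·8 + 2·7) = (7 − 16, 8 + 14) = (-9, 22); dropping signs (only squares matter) gives (9, 22); check 9² + 22² = 81 + 484 = 565 ✓.
  565 · 137 = 77405: from (9² + 22²)(4² + 11²), take (9·4 − 22·11, 9·11 + 22·4) = (36 − 242, 99 + 88) = (-206, 187); dropping signs (only squares matter) gives (206, 187); check 206² + 187² = 42436 + 34969 = 77405 ✓.
Step 4: Order so x ≤ y and verify: 187² + 206² = 34969 + 42436 = 77405 = n. ✓

n = 77405 = 187² + 206² (one valid representation with x ≤ y).


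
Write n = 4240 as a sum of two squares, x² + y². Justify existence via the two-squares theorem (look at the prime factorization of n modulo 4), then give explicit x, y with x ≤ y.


Step 1: Factor n = 4240 = 2^4 · 5 · 53.
Step 2: Check the mod-4 condition on each prime factor: 2 = 2 (special); 5 ≡ 1 (mod 4), exponent 1; 53 ≡ 1 (mod 4), exponent 1.
All primes ≡ 3 (mod 4) appear to even exponent (or don't appear), so by the two-squares theorem n IS expressible as a sum of two squares.
Step 3: Build a representation. Group n = k² · m with k = 4 and m = 5 · 53 = 265 (a product of primes ≡ 1 (mod 4)); a representation of m scales to one of n via (k·x)² + (k·y)² = k²(x² + y²). Each prime p ≡ 1 (mod 4) is itself a sum of two squares; find a² by testing p − a² for a perfect square:
  5: 5 − 1² = 4 = 2² ⇒ 5 = 1² + 2².
  53: 53 − 1² = 52, 53 − 2² = 49 = 7² ⇒ 53 = 2² + 7².
  Combine using the Brahmagupta–Fibonacci identity (a² + b²)(c² + d²) = (ac − bd)² + (ad + bc)² = (ac + bd)² + (ad − bc)²:
  5 · 53 = 265: from (1² + 2²)(2² + 7²), take (1·2 − 2·7, 1·7 + 2·2) = (2 − 14, 7 + 4) = (-12, 11); dropping signs (only squares matter) gives (12, 11); check 12² + 11² = 144 + 121 = 265 ✓.
  Scale by k = 4: (4·12, 4·11) = (48, 44).
Step 4: Order so x ≤ y and verify: 44² + 48² = 1936 + 2304 = 4240 = n. ✓

n = 4240 = 44² + 48² (one valid representation with x ≤ y).


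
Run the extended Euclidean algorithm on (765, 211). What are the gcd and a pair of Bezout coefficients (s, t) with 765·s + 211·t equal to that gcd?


Euclidean algorithm on (765, 211) — divide until remainder is 0:
  765 = 3 · 211 + 132
  211 = 1 · 132 + 79
  132 = 1 · 79 + 53
  79 = 1 · 53 + 26
  53 = 2 · 26 + 1
  26 = 26 · 1 + 0
gcd(765, 211) = 1.
Track Bezout coefficients alongside the remainders: start with r₀ = 765 = a·1 + b·0 (s = 1, t = 0) and r₁ = 211 = a·0 + b·1 (s = 0, t = 1); each new remainder r_{k+1} = r_{k-1} − q_k·r_k inherits s_{k+1} = s_{k-1} − q_k·s_k, t_{k+1} = t_{k-1} − q_k·t_k, so r_k = a·s_k + b·t_k at every step:
  q = 3: r = 132, s = 1 − 3·0 = 1, t = 0 − 3·1 = -3  (check: 765·1 + 211·(-3) = 132)
  q = 1: r = 79, s = 0 − 1·1 = -1, t = 1 − 1·(-3) = 4  (check: 765·(-1) + 211·4 = 79)
  q = 1: r = 53, s = 1 − 1·(-1) = 2, t = -3 − 1·4 = -7  (check: 765·2 + 211·(-7) = 53)
  q = 1: r = 26, s = -1 − 1·2 = -3, t = 4 − 1·(-7) = 11  (check: 765·(-3) + 211·11 = 26)
  q = 2: r = 1, s = 2 − 2·(-3) = 8, t = -7 − 2·11 = -29  (check: 765·8 + 211·(-29) = 1)
The row with r = 1 (the gcd) gives the Bezout coefficients s = 8, t = -29.
Result: 765 · (8) + 211 · (-29) = 1.

gcd(765, 211) = 1; s = 8, t = -29 (check: 765·8 + 211·(-29) = 1).


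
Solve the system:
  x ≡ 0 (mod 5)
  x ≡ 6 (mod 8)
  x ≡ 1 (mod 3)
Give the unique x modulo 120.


Moduli 5, 8, 3 are pairwise coprime; by CRT there is a unique solution modulo M = 5 · 8 · 3 = 120.
Solve pairwise, accumulating the modulus:
  Start with x ≡ 0 (mod 5).
  Combine with x ≡ 6 (mod 8): since gcd(5, 8) = 1, we get a unique residue mod 40.
    Write x = 0 + 5·t and substitute into x ≡ 6 (mod 8): 5·t ≡ 6 − 0 = 6 (mod 8).
    The inverse of 5 mod 8 is 5 (since 5·5 = 25 = 3·8 + 1), so t ≡ 5·6 = 30 ≡ 6 (mod 8).
    Then x = 0 + 5·6 = 30, valid modulo lcm(5, 8) = 40: x ≡ 30 (mod 40).
  Combine with x ≡ 1 (mod 3): since gcd(40, 3) = 1, we get a unique residue mod 120.
    Write x = 30 + 40·t and substitute into x ≡ 1 (mod 3): 40·t ≡ 1 − 30 = -29 (mod 3).
    Reduce coefficients mod 3: 1·t ≡ 1 (mod 3).
    So t ≡ 1 (mod 3).
    Then x = 30 + 40·1 = 70, valid modulo lcm(40, 3) = 120: x ≡ 70 (mod 120).
Verify: 70 mod 5 = 0 ✓, 70 mod 8 = 6 ✓, 70 mod 3 = 1 ✓.

x ≡ 70 (mod 120).
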